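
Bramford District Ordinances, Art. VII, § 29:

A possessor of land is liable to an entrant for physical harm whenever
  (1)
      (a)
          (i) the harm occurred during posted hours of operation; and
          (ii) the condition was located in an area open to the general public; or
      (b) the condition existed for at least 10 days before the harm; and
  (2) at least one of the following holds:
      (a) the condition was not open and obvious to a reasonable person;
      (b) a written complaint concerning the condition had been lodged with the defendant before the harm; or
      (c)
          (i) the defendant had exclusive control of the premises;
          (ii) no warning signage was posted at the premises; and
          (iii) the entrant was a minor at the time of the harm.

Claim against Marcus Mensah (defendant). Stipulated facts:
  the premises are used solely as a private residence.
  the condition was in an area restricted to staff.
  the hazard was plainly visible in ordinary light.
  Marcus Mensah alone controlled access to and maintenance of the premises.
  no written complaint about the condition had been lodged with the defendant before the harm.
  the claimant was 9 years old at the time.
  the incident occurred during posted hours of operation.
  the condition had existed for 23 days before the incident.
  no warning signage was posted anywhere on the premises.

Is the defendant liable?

(i) during posted hours — satisfied.
(ii) public area — not satisfied.
So (a) is not satisfied (T AND F).
(b) condition ≥10 days old — satisfied.
(1) = F OR T = true.
(a) not open/obvious — not met.
(b) complaint lodged — not met.
(i) exclusive control — satisfied.
(ii) no signage posted — holds.
(iii) entrant a minor — met.
(c): T AND T AND T → true.
(2) = F OR F OR T = true.
Overall: T AND T → true.

Yes — liable.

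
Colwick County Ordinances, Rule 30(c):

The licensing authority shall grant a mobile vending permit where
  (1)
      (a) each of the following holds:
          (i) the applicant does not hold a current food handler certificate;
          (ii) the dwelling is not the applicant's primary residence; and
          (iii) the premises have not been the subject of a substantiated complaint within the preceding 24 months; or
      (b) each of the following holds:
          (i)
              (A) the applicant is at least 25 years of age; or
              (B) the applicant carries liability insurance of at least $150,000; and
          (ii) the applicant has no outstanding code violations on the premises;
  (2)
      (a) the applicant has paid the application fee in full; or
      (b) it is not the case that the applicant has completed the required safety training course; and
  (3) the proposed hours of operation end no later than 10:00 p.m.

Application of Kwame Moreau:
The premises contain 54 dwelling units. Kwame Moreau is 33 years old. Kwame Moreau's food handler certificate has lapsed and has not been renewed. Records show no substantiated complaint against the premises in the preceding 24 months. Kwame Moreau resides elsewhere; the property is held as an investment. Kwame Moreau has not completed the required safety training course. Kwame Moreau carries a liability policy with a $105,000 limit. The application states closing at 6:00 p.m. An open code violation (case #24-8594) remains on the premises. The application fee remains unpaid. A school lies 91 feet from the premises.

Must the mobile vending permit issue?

Yes — granted.

(i) not (food handler cert.) — met.
(ii) not (primary residence) — holds.
(iii) no complaint in 24 mo. — satisfied.
(a): T AND T AND T → true.
(A) age ≥ 25 — satisfied.
(B) insurance ≥ $150,000 — fails.
So (i) is satisfied (T OR F).
(ii) no code violations — fails.
So (b) is not satisfied (T AND F).
(1) = T OR F = true.
(a) fee paid — not satisfied.
(b) not (safety training) — holds.
(2) = F OR T = true.
(3) closes by 10 p.m. — met.
So Overall is satisfied (T AND T AND T).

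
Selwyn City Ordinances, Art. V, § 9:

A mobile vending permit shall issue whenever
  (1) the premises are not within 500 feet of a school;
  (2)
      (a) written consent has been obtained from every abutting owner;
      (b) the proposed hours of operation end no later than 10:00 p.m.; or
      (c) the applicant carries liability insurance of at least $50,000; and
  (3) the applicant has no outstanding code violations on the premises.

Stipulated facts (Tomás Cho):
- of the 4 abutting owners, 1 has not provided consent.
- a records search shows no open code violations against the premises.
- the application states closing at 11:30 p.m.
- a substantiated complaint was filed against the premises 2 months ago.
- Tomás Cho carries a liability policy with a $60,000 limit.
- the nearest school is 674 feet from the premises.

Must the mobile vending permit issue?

(1) ≥500 ft from school — satisfied.
(a) all abutters consent — not satisfied.
(b) closes by 10 p.m. — not met.
(c) insurance ≥ $50,000 — satisfied.
(2): F OR F OR T → true.
(3) no code violations — met.
So Overall is satisfied (T AND T AND T).

Yes — granted.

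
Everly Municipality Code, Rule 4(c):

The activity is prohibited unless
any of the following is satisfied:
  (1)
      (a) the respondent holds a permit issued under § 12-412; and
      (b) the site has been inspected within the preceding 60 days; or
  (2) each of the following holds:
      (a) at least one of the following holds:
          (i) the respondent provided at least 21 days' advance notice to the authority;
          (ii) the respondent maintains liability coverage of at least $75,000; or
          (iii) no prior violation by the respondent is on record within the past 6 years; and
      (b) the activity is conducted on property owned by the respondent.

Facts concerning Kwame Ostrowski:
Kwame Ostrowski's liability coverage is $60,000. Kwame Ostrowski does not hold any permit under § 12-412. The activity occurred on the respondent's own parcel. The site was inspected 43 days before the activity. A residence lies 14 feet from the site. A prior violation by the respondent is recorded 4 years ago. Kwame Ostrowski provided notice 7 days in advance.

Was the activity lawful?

No — unlawful.

(a) holds permit — not satisfied.
(b) site inspected — satisfied.
(1): F AND T → false.
(i) ≥21 days' notice — not satisfied.
(ii) coverage ≥ $75,000 — not satisfied.
(iii) no prior violation — not satisfied.
(a) = F OR F OR F = false.
(b) own property — satisfied.
So (2) is not satisfied (F AND T).
Overall: F OR F → false.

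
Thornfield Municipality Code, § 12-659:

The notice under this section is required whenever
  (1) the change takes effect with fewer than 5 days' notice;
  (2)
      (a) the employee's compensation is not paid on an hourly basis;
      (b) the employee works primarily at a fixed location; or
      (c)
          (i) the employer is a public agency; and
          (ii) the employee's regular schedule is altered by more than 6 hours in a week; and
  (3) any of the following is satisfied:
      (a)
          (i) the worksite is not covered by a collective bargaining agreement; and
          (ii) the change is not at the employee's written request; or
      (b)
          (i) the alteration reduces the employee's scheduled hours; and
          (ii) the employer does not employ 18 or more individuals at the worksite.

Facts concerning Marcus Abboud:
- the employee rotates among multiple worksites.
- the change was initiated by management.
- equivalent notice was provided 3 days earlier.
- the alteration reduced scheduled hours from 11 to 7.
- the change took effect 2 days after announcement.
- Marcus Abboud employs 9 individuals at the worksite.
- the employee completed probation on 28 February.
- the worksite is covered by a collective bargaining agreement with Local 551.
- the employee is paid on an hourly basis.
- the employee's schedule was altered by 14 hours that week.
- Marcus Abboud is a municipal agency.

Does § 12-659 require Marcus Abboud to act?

(1) < 5 days' notice — met.
(a) not (hourly-paid) — not met.
(b) fixed location — fails.
(i) public agency — met.
(ii) schedule shift > 6h — met.
(c): T AND T → true.
So (2) is satisfied (F OR F OR T).
(i) no CBA — not met.
(ii) not employee-requested — met.
(a) = F AND T = false.
(i) hours reduced — met.
(ii) not (≥ 18 at site) — holds.
(b): T AND T → true.
(3) = F OR T = true.
Overall: T AND T AND T → true.

Yes — required.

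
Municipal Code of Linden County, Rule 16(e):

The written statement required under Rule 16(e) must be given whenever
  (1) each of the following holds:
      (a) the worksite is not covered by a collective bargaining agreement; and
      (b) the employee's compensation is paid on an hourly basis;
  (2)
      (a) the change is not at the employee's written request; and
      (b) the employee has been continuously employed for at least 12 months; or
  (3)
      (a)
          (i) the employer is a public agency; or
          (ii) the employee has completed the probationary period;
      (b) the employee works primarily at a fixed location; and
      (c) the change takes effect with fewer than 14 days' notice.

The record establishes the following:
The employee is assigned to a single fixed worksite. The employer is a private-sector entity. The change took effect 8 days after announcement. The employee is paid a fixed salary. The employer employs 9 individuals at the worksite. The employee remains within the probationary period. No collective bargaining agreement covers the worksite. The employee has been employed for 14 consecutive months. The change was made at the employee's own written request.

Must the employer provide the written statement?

No — not required.

(a) no CBA — satisfied.
(b) hourly-paid — not satisfied.
(1) = T AND F = false.
(a) not employee-requested — fails.
(b) tenure ≥ 12 mo. — holds.
(2) = F AND T = false.
(i) public agency — not satisfied.
(ii) past probation — not satisfied.
So (a) is not satisfied (F OR F).
(b) fixed location — met.
(c) < 14 days' notice — holds.
(3): F AND T AND T → false.
So Overall is not satisfied (F OR F OR F).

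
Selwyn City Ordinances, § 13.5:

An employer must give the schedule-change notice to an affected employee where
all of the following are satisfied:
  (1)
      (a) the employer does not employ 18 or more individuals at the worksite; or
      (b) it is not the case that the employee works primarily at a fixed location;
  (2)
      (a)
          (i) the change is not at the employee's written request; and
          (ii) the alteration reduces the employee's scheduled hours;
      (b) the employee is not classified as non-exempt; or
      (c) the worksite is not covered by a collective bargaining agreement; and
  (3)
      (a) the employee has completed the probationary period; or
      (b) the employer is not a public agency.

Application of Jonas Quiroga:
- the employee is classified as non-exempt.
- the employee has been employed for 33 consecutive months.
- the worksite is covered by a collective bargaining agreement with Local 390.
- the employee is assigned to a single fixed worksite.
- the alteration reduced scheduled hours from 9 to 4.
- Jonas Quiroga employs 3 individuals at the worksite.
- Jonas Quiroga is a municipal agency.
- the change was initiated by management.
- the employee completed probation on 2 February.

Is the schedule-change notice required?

Yes — required.

(a) not (≥ 18 at site) — satisfied.
(b) not (fixed location) — not met.
So (1) is satisfied (T OR F).
(i) not employee-requested — holds.
(ii) hours reduced — holds.
(a) = T AND T = true.
(b) not (non-exempt) — fails.
(c) no CBA — fails.
(2) = T OR F OR F = true.
(a) past probation — met.
(b) not (public agency) — not met.
So (3) is satisfied (T OR F).
Overall = T AND T AND T = true.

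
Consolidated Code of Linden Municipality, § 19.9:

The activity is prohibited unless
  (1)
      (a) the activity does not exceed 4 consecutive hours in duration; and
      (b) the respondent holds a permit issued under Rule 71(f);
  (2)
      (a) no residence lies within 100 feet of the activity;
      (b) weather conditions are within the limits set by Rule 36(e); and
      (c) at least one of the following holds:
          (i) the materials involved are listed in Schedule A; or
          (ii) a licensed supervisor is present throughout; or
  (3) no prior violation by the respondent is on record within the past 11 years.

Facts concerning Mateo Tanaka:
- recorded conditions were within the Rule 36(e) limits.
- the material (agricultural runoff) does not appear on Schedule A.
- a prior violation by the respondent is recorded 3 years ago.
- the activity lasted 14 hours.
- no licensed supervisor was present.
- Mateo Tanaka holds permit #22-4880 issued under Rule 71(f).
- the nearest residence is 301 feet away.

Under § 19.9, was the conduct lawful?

(a) ≤ 4 hrs duration — not satisfied.
(b) holds permit — holds.
(1) = F AND T = false.
(a) no residence in 100 ft — satisfied.
(b) weather ok — met.
(i) Schedule A material — not satisfied.
(ii) supervisor present — not satisfied.
(c): F OR F → false.
So (2) is not satisfied (T AND T AND F).
(3) no prior violation — not satisfied.
So Overall is not satisfied (F OR F OR F).

No — unlawful.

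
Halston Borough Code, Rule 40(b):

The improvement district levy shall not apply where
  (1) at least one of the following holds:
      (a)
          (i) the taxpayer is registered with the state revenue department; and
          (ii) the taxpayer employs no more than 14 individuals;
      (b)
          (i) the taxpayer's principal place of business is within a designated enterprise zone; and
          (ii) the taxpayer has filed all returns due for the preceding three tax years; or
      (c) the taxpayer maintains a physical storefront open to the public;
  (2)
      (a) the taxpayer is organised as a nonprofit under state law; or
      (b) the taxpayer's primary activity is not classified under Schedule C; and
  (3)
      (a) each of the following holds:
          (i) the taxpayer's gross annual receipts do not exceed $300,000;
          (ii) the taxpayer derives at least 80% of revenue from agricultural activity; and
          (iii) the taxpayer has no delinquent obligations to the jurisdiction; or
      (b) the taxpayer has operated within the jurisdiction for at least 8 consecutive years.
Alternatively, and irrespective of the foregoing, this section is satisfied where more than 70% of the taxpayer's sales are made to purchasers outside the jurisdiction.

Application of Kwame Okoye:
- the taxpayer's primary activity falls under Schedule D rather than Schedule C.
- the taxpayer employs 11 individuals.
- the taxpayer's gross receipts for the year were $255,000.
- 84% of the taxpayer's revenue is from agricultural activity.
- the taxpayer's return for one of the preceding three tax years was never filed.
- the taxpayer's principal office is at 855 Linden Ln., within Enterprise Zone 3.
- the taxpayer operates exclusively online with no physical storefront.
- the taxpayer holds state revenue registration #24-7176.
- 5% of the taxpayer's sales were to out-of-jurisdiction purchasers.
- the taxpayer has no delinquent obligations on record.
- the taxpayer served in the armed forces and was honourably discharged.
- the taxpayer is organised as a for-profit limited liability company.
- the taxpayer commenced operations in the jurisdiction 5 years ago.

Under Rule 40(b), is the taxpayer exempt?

Yes — exempt.

(i) state-registered — holds.
(ii) ≤ 14 employees — met.
(a) = T AND T = true.
(i) in enterprise zone — met.
(ii) returns current — not met.
So (b) is not satisfied (T AND F).
(c) has storefront — not satisfied.
(1): T OR F OR F → true.
(a) nonprofit — not satisfied.
(b) not (Schedule C activity) — holds.
(2): F OR T → true.
(i) receipts ≤ $300,000 — satisfied.
(ii) ≥80% agricultural — holds.
(iii) no delinquency — met.
(a): T AND T AND T → true.
(b) ≥ 8 yrs in jurisdiction — fails.
(3): T OR F → true.
So Overall is satisfied (T AND T AND T).
Exception (>70% out-of-jur. sales) — not satisfied.
Result: main true OR exception false → true.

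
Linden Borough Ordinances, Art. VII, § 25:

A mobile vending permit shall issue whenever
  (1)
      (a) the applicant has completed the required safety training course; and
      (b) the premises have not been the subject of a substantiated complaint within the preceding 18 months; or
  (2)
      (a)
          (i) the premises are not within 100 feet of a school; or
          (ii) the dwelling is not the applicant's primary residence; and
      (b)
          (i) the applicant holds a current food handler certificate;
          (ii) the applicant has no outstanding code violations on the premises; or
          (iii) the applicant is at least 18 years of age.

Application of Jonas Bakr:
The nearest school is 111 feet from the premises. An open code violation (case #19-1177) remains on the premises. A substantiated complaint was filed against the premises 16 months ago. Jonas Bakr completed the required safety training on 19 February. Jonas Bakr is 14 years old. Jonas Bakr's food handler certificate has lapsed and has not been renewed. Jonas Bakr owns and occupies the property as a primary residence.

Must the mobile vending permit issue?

(a) safety training — met.
(b) no complaint in 18 mo. — not met.
(1): T AND F → false.
(i) ≥100 ft from school — met.
(ii) not (primary residence) — fails.
So (a) is satisfied (T OR F).
(i) food handler cert. — not satisfied.
(ii) no code violations — not met.
(iii) age ≥ 18 — not met.
So (b) is not satisfied (F OR F OR F).
(2) = T AND F = false.
So Overall is not satisfied (F OR F).

No — denied.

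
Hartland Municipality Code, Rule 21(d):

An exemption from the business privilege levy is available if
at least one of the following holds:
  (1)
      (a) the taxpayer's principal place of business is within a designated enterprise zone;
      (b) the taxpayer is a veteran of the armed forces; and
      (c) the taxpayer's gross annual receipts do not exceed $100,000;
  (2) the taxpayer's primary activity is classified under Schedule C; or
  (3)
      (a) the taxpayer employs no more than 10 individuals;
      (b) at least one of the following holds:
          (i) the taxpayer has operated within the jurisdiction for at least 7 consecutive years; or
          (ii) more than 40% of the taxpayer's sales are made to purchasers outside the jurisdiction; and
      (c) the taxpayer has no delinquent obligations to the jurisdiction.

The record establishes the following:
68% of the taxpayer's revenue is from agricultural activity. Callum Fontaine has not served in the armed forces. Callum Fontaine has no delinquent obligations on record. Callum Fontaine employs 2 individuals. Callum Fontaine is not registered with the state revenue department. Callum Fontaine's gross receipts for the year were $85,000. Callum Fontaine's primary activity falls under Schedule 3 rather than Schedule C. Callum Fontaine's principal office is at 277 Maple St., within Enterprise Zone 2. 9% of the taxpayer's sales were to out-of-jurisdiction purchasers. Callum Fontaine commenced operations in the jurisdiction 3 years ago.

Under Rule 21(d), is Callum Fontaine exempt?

No — not exempt.

(a) in enterprise zone — satisfied.
(b) veteran — not satisfied.
(c) receipts ≤ $100,000 — met.
(1) = T AND F AND T = false.
(2) Schedule C activity — not met.
(a) ≤ 10 employees — satisfied.
(i) ≥ 7 yrs in jurisdiction — fails.
(ii) >40% out-of-jur. sales — not met.
(b) = F OR F = false.
(c) no delinquency — satisfied.
(3): T AND F AND T → false.
Overall: F OR F OR F → false.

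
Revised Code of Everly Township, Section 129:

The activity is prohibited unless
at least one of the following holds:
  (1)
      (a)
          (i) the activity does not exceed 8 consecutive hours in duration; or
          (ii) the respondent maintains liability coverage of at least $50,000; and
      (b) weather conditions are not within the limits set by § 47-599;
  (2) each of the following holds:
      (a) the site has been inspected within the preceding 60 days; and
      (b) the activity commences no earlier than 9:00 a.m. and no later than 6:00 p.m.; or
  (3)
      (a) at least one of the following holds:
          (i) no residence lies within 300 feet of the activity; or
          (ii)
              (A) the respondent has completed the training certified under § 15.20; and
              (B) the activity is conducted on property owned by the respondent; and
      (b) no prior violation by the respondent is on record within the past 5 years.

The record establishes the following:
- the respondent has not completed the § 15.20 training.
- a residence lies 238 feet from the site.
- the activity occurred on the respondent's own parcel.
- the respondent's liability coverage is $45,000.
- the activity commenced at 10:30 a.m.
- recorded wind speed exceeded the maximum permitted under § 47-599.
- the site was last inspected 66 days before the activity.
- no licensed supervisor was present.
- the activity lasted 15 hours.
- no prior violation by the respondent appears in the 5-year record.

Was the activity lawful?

No — unlawful.

(i) ≤ 8 hrs duration — not satisfied.
(ii) coverage ≥ $50,000 — not met.
So (a) is not satisfied (F OR F).
(b) not (weather ok) — satisfied.
(1): F AND T → false.
(a) site inspected — not met.
(b) start within hours — holds.
(2) = F AND T = false.
(i) no residence in 300 ft — not satisfied.
(A) training certified — not met.
(B) own property — met.
So (ii) is not satisfied (F AND T).
(a): F OR F → false.
(b) no prior violation — holds.
(3): F AND T → false.
Overall: F OR F OR F → false.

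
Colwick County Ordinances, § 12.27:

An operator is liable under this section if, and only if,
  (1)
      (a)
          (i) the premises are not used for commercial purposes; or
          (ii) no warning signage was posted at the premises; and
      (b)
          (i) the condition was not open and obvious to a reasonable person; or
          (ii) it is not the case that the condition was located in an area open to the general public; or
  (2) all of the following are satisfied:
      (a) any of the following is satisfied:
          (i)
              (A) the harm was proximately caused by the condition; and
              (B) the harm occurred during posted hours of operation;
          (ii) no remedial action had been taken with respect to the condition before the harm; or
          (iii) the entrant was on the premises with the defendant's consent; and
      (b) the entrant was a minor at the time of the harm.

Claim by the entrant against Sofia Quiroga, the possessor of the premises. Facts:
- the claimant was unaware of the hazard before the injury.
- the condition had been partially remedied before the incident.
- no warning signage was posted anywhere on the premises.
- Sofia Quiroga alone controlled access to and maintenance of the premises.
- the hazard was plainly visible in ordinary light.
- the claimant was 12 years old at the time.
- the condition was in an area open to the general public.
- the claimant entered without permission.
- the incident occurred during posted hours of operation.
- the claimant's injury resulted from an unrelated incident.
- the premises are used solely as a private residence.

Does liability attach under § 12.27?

(i) not (commercial use) — met.
(ii) no signage posted — holds.
(a) = T OR T = true.
(i) not open/obvious — not satisfied.
(ii) not (public area) — fails.
(b): F OR F → false.
(1): T AND F → false.
(A) proximate cause — not satisfied.
(B) during posted hours — met.
(i): F AND T → false.
(ii) no remedial action — not met.
(iii) consent to enter — not satisfied.
So (a) is not satisfied (F OR F OR F).
(b) entrant a minor — met.
(2): F AND T → false.
Overall: F OR F → false.

No — not liable.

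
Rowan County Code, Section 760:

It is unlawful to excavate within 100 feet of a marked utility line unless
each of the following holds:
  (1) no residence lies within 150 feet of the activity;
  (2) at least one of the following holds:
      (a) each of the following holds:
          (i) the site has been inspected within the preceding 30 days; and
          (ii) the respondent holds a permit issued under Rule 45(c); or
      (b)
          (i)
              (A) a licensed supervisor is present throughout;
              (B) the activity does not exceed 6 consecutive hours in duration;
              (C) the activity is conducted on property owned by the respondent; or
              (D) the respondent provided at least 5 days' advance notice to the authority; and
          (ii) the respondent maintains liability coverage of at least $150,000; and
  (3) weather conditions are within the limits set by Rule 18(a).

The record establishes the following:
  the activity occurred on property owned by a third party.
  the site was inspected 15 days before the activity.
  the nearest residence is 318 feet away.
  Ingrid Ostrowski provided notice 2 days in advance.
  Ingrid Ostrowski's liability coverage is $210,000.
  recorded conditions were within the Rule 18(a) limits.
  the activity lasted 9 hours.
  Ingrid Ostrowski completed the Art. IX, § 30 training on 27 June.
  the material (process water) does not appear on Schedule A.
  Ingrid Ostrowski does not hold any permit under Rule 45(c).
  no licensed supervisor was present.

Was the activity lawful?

(1) no residence in 150 ft — satisfied.
(i) site inspected — met.
(ii) holds permit — not met.
(a): T AND F → false.
(A) supervisor present — not met.
(B) ≤ 6 hrs duration — not met.
(C) own property — not met.
(D) ≥5 days' notice — fails.
(i) = F OR F OR F OR F = false.
(ii) coverage ≥ $150,000 — met.
(b): F AND T → false.
(2): F OR F → false.
(3) weather ok — satisfied.
So Overall is not satisfied (T AND F AND T).

No — unlawful.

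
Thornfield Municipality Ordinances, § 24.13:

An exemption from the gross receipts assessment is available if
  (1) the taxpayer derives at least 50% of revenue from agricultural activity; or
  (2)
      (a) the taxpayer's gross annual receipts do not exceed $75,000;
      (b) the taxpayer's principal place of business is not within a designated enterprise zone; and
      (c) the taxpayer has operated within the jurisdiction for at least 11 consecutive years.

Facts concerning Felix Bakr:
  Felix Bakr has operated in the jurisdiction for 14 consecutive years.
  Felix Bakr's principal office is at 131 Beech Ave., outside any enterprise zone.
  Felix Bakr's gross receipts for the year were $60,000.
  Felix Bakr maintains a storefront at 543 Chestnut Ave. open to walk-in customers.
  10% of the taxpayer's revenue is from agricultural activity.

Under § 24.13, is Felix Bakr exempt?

Yes — exempt.

(1) ≥50% agricultural — not met.
(a) receipts ≤ $75,000 — met.
(b) not (in enterprise zone) — satisfied.
(c) ≥ 11 yrs in jurisdiction — met.
(2) = T AND T AND T = true.
Overall: F OR T → true.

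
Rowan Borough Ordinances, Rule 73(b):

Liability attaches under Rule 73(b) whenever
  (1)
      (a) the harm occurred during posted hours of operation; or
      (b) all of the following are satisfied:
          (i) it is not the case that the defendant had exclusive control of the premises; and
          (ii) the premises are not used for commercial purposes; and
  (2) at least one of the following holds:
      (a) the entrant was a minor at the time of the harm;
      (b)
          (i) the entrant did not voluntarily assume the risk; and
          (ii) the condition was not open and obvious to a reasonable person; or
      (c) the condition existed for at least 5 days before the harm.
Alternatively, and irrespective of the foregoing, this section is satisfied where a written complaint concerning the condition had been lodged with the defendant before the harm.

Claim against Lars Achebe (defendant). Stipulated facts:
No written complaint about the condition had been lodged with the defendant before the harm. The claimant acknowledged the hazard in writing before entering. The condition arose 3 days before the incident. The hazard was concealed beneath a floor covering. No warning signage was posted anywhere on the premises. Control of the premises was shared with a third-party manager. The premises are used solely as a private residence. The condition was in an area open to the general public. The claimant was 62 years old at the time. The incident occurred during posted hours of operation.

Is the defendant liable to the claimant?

(a) during posted hours — satisfied.
(i) not (exclusive control) — satisfied.
(ii) not (commercial use) — met.
(b): T AND T → true.
(1) = T OR T = true.
(a) entrant a minor — not satisfied.
(i) no assumed risk — not met.
(ii) not open/obvious — holds.
(b): F AND T → false.
(c) condition ≥5 days old — not met.
So (2) is not satisfied (F OR F OR F).
Overall: T AND F → false.
Exception (complaint lodged) — not satisfied.
Result: main false OR exception false → false.

No — not liable.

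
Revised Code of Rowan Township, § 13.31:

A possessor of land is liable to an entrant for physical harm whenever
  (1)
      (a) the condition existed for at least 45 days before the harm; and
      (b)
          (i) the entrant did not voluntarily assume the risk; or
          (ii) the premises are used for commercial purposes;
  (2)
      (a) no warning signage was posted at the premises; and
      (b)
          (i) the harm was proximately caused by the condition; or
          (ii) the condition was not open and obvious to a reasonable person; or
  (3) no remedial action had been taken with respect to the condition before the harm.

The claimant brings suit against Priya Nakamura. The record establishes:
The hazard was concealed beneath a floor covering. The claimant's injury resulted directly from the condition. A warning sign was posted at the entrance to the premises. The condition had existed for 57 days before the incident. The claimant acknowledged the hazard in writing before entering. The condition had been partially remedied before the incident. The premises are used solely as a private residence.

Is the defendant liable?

(a) condition ≥45 days old — holds.
(i) no assumed risk — not satisfied.
(ii) commercial use — fails.
So (b) is not satisfied (F OR F).
(1): T AND F → false.
(a) no signage posted — not met.
(i) proximate cause — satisfied.
(ii) not open/obvious — satisfied.
(b) = T OR T = true.
So (2) is not satisfied (F AND T).
(3) no remedial action — fails.
So Overall is not satisfied (F OR F OR F).

No — not liable.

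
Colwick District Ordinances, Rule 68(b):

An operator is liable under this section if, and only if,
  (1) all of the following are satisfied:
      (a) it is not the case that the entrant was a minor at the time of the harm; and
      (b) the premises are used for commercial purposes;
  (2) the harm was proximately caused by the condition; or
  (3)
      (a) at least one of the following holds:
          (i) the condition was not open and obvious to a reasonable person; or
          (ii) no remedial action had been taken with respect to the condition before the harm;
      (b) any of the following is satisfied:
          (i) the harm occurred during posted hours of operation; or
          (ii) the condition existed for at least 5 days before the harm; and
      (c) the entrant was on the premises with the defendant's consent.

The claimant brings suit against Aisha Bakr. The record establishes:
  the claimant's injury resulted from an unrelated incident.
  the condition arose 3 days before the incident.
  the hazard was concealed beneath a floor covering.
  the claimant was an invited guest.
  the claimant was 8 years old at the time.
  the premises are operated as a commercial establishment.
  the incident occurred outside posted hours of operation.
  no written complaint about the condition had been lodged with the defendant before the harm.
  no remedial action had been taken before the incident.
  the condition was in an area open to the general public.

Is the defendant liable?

(a) not (entrant a minor) — not satisfied.
(b) commercial use — holds.
(1) = F AND T = false.
(2) proximate cause — not met.
(i) not open/obvious — holds.
(ii) no remedial action — satisfied.
(a): T OR T → true.
(i) during posted hours — fails.
(ii) condition ≥5 days old — not met.
(b): F OR F → false.
(c) consent to enter — satisfied.
So (3) is not satisfied (T AND F AND T).
Overall: F OR F OR F → false.

No — not liable.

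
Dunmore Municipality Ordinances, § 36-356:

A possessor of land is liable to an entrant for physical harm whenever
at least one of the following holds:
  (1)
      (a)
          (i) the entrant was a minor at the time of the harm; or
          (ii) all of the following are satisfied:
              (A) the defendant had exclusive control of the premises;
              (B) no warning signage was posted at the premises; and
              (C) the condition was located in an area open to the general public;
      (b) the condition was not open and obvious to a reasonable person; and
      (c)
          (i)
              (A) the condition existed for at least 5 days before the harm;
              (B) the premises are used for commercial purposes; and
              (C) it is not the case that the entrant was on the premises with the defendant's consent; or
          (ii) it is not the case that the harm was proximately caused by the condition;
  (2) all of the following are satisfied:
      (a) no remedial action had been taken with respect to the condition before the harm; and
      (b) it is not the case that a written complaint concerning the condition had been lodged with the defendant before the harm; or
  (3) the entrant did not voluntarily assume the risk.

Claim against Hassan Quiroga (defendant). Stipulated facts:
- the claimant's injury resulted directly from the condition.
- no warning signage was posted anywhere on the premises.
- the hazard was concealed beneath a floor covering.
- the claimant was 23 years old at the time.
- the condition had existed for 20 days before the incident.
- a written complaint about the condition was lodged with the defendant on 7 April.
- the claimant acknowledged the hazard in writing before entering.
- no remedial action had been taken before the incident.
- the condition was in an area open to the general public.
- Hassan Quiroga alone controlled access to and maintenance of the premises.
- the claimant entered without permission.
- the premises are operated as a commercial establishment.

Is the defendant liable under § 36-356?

Yes — liable.

(i) entrant a minor — not satisfied.
(A) exclusive control — holds.
(B) no signage posted — holds.
(C) public area — satisfied.
(ii): T AND T AND T → true.
(a): F OR T → true.
(b) not open/obvious — holds.
(A) condition ≥5 days old — holds.
(B) commercial use — met.
(C) not (consent to enter) — satisfied.
(i): T AND T AND T → true.
(ii) not (proximate cause) — not satisfied.
So (c) is satisfied (T OR F).
(1) = T AND T AND T = true.
(a) no remedial action — met.
(b) not (complaint lodged) — not met.
(2) = T AND F = false.
(3) no assumed risk — not met.
Overall = T OR F OR F = true.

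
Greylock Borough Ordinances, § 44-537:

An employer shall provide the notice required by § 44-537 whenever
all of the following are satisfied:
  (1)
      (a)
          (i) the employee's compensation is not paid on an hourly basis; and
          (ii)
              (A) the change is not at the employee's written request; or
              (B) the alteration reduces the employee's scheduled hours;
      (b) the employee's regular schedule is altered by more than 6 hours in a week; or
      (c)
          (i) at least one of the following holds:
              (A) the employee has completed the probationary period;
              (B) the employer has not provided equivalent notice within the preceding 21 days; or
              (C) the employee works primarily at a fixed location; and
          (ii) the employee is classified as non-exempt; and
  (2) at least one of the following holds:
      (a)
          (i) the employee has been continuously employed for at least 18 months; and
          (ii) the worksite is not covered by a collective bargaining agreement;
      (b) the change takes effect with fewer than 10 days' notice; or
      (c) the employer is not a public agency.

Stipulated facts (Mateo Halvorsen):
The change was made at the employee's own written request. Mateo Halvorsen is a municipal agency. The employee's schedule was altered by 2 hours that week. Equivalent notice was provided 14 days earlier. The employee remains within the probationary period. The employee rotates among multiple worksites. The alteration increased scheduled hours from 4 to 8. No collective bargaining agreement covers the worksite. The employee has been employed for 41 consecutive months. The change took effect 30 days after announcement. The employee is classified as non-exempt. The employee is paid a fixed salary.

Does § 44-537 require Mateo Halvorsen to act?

No — not required.

(i) not (hourly-paid) — met.
(A) not employee-requested — fails.
(B) hours reduced — not met.
(ii) = F OR F = false.
(a) = T AND F = false.
(b) schedule shift > 6h — not met.
(A) past probation — not met.
(B) no recent notice — fails.
(C) fixed location — not met.
So (i) is not satisfied (F OR F OR F).
(ii) non-exempt — met.
(c) = F AND T = false.
(1) = F OR F OR F = false.
(i) tenure ≥ 18 mo. — holds.
(ii) no CBA — satisfied.
(a) = T AND T = true.
(b) < 10 days' notice — not met.
(c) not (public agency) — not met.
(2) = T OR F OR F = true.
Overall = F AND T = false.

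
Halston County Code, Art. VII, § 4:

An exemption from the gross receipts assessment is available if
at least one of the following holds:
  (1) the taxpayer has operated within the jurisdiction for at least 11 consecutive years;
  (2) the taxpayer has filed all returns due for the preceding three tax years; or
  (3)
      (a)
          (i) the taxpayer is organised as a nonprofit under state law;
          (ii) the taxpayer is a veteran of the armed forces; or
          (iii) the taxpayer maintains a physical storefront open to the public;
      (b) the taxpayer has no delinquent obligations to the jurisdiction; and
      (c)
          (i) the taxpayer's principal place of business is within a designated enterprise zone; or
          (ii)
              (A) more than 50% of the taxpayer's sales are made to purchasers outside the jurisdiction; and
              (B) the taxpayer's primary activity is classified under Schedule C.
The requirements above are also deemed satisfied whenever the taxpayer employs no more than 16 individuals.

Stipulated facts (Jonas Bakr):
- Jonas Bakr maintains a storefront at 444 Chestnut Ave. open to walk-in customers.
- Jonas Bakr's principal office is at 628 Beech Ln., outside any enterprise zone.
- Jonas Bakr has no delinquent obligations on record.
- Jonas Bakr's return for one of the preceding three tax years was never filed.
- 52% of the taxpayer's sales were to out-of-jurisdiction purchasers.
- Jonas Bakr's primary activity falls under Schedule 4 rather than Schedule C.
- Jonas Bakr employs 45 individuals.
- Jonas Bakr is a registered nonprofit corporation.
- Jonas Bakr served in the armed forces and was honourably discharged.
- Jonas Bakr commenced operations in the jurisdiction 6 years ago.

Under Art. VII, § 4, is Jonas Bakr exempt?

(1) ≥ 11 yrs in jurisdiction — fails.
(2) returns current — not met.
(i) nonprofit — met.
(ii) veteran — met.
(iii) has storefront — met.
So (a) is satisfied (T OR T OR T).
(b) no delinquency — holds.
(i) in enterprise zone — not met.
(A) >50% out-of-jur. sales — met.
(B) Schedule C activity — not met.
So (ii) is not satisfied (T AND F).
(c): F OR F → false.
(3) = T AND T AND F = false.
Overall: F OR F OR F → false.
Exception (≤ 16 employees) — not satisfied.
Result: main false OR exception false → false.

No — not exempt.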